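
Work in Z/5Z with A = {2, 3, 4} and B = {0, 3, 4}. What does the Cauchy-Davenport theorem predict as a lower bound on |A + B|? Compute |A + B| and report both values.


Cauchy-Davenport: |A + B| ≥ min(p, |A| + |B| - 1) for A, B nonempty in Z/pZ.
|A| = 3, |B| = 3, p = 5.
CD lower bound = min(5, 3 + 3 - 1) = min(5, 5) = 5.
Compute A + B mod 5 directly:
a = 2: 2+0=2, 2+3=0, 2+4=1
a = 3: 3+0=3, 3+3=1, 3+4=2
a = 4: 4+0=4, 4+3=2, 4+4=3
A + B = {0, 1, 2, 3, 4}, so |A + B| = 5.
Verify: 5 ≥ 5? Yes ✓.

CD lower bound = 5, actual |A + B| = 5.


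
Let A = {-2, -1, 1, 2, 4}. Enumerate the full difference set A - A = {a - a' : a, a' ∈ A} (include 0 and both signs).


A - A = {a - a' : a, a' ∈ A}.
Compute a - a' for each ordered pair (a, a'):
a = -2: -2--2=0, -2--1=-1, -2-1=-3, -2-2=-4, -2-4=-6
a = -1: -1--2=1, -1--1=0, -1-1=-2, -1-2=-3, -1-4=-5
a = 1: 1--2=3, 1--1=2, 1-1=0, 1-2=-1, 1-4=-3
a = 2: 2--2=4, 2--1=3, 2-1=1, 2-2=0, 2-4=-2
a = 4: 4--2=6, 4--1=5, 4-1=3, 4-2=2, 4-4=0
Collecting distinct values (and noting 0 appears from a-a):
A - A = {-6, -5, -4, -3, -2, -1, 0, 1, 2, 3, 4, 5, 6}
|A - A| = 13

A - A = {-6, -5, -4, -3, -2, -1, 0, 1, 2, 3, 4, 5, 6}


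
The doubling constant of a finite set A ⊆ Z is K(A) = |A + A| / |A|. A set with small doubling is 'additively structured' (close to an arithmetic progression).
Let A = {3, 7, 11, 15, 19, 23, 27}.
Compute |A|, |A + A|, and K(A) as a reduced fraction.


|A| = 7.
Compute A + A by enumerating all 49 pairs.
A + A = {6, 10, 14, 18, 22, 26, 30, 34, 38, 42, 46, 50, 54}, so |A + A| = 13.
K = |A + A| / |A| = 13/7 (already in lowest terms) ≈ 1.8571.
Reference: AP of size 7 gives K = 13/7 ≈ 1.8571; a fully generic set of size 7 gives K ≈ 4.0000.

|A| = 7, |A + A| = 13, K = 13/7.


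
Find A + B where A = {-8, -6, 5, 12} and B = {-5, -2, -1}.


A + B = {a + b : a ∈ A, b ∈ B}.
Enumerate all |A|·|B| = 4·3 = 12 pairs (a, b) and collect distinct sums.
a = -8: -8+-5=-13, -8+-2=-10, -8+-1=-9
a = -6: -6+-5=-11, -6+-2=-8, -6+-1=-7
a = 5: 5+-5=0, 5+-2=3, 5+-1=4
a = 12: 12+-5=7, 12+-2=10, 12+-1=11
Collecting distinct sums: A + B = {-13, -11, -10, -9, -8, -7, 0, 3, 4, 7, 10, 11}
|A + B| = 12

A + B = {-13, -11, -10, -9, -8, -7, 0, 3, 4, 7, 10, 11}


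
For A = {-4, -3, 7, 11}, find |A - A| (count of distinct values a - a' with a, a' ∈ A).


A - A = {a - a' : a, a' ∈ A}; |A| = 4.
Bounds: 2|A|-1 ≤ |A - A| ≤ |A|² - |A| + 1, i.e. 7 ≤ |A - A| ≤ 13.
Note: 0 ∈ A - A always (from a - a). The set is symmetric: if d ∈ A - A then -d ∈ A - A.
Enumerate nonzero differences d = a - a' with a > a' (then include -d):
Positive differences: {1, 4, 10, 11, 14, 15}
Full difference set: {0} ∪ (positive diffs) ∪ (negative diffs).
|A - A| = 1 + 2·6 = 13 (matches direct enumeration: 13).

|A - A| = 13


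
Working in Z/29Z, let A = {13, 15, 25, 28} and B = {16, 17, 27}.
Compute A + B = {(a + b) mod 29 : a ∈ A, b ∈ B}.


Work in Z/29Z: reduce every sum a + b modulo 29.
Enumerate all 12 pairs:
a = 13: 13+16=0, 13+17=1, 13+27=11
a = 15: 15+16=2, 15+17=3, 15+27=13
a = 25: 25+16=12, 25+17=13, 25+27=23
a = 28: 28+16=15, 28+17=16, 28+27=26
Distinct residues collected: {0, 1, 2, 3, 11, 12, 13, 15, 16, 23, 26}
|A + B| = 11 (out of 29 total residues).

A + B = {0, 1, 2, 3, 11, 12, 13, 15, 16, 23, 26}


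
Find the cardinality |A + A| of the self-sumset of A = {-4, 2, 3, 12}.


A + A = {a + a' : a, a' ∈ A}; |A| = 4.
General bounds: 2|A| - 1 ≤ |A + A| ≤ |A|(|A|+1)/2, i.e. 7 ≤ |A + A| ≤ 10.
Lower bound 2|A|-1 is attained iff A is an arithmetic progression.
Enumerate sums a + a' for a ≤ a' (symmetric, so this suffices):
a = -4: -4+-4=-8, -4+2=-2, -4+3=-1, -4+12=8
a = 2: 2+2=4, 2+3=5, 2+12=14
a = 3: 3+3=6, 3+12=15
a = 12: 12+12=24
Distinct sums: {-8, -2, -1, 4, 5, 6, 8, 14, 15, 24}
|A + A| = 10

|A + A| = 10


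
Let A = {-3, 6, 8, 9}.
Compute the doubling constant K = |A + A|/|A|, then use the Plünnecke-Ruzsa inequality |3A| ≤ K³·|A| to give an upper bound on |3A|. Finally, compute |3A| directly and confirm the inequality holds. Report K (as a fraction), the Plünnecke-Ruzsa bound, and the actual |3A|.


|A| = 4.
Step 1: Compute A + A by enumerating all 16 pairs.
A + A = {-6, 3, 5, 6, 12, 14, 15, 16, 17, 18}, so |A + A| = 10.
Step 2: Doubling constant K = |A + A|/|A| = 10/4 = 10/4 ≈ 2.5000.
Step 3: Plünnecke-Ruzsa gives |3A| ≤ K³·|A| = (2.5000)³ · 4 ≈ 62.5000.
Step 4: Compute 3A = A + A + A directly by enumerating all triples (a,b,c) ∈ A³; |3A| = 19.
Step 5: Check 19 ≤ 62.5000? Yes ✓.

K = 10/4, Plünnecke-Ruzsa bound K³|A| ≈ 62.5000, |3A| = 19, inequality holds.


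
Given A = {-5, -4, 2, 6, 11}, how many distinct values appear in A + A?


A + A = {a + a' : a, a' ∈ A}; |A| = 5.
General bounds: 2|A| - 1 ≤ |A + A| ≤ |A|(|A|+1)/2, i.e. 9 ≤ |A + A| ≤ 15.
Lower bound 2|A|-1 is attained iff A is an arithmetic progression.
Enumerate sums a + a' for a ≤ a' (symmetric, so this suffices):
a = -5: -5+-5=-10, -5+-4=-9, -5+2=-3, -5+6=1, -5+11=6
a = -4: -4+-4=-8, -4+2=-2, -4+6=2, -4+11=7
a = 2: 2+2=4, 2+6=8, 2+11=13
a = 6: 6+6=12, 6+11=17
a = 11: 11+11=22
Distinct sums: {-10, -9, -8, -3, -2, 1, 2, 4, 6, 7, 8, 12, 13, 17, 22}
|A + A| = 15

|A + A| = 15


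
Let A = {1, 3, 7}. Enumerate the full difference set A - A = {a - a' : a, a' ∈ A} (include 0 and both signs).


A - A = {a - a' : a, a' ∈ A}.
Compute a - a' for each ordered pair (a, a'):
a = 1: 1-1=0, 1-3=-2, 1-7=-6
a = 3: 3-1=2, 3-3=0, 3-7=-4
a = 7: 7-1=6, 7-3=4, 7-7=0
Collecting distinct values (and noting 0 appears from a-a):
A - A = {-6, -4, -2, 0, 2, 4, 6}
|A - A| = 7

A - A = {-6, -4, -2, 0, 2, 4, 6}


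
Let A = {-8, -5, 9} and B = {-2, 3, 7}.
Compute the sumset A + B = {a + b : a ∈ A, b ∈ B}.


A + B = {a + b : a ∈ A, b ∈ B}.
Enumerate all |A|·|B| = 3·3 = 9 pairs (a, b) and collect distinct sums.
a = -8: -8+-2=-10, -8+3=-5, -8+7=-1
a = -5: -5+-2=-7, -5+3=-2, -5+7=2
a = 9: 9+-2=7, 9+3=12, 9+7=16
Collecting distinct sums: A + B = {-10, -7, -5, -2, -1, 2, 7, 12, 16}
|A + B| = 9

A + B = {-10, -7, -5, -2, -1, 2, 7, 12, 16}


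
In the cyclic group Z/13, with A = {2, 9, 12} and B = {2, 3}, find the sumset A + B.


Work in Z/13Z: reduce every sum a + b modulo 13.
Enumerate all 6 pairs:
a = 2: 2+2=4, 2+3=5
a = 9: 9+2=11, 9+3=12
a = 12: 12+2=1, 12+3=2
Distinct residues collected: {1, 2, 4, 5, 11, 12}
|A + B| = 6 (out of 13 total residues).

A + B = {1, 2, 4, 5, 11, 12}


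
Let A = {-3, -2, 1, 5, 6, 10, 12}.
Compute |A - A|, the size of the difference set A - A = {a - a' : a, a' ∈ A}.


A - A = {a - a' : a, a' ∈ A}; |A| = 7.
Bounds: 2|A|-1 ≤ |A - A| ≤ |A|² - |A| + 1, i.e. 13 ≤ |A - A| ≤ 43.
Note: 0 ∈ A - A always (from a - a). The set is symmetric: if d ∈ A - A then -d ∈ A - A.
Enumerate nonzero differences d = a - a' with a > a' (then include -d):
Positive differences: {1, 2, 3, 4, 5, 6, 7, 8, 9, 11, 12, 13, 14, 15}
Full difference set: {0} ∪ (positive diffs) ∪ (negative diffs).
|A - A| = 1 + 2·14 = 29 (matches direct enumeration: 29).

|A - A| = 29


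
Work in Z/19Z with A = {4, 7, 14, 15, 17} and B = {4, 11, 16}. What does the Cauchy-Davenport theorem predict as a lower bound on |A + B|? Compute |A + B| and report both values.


Cauchy-Davenport: |A + B| ≥ min(p, |A| + |B| - 1) for A, B nonempty in Z/pZ.
|A| = 5, |B| = 3, p = 19.
CD lower bound = min(19, 5 + 3 - 1) = min(19, 7) = 7.
Compute A + B mod 19 directly:
a = 4: 4+4=8, 4+11=15, 4+16=1
a = 7: 7+4=11, 7+11=18, 7+16=4
a = 14: 14+4=18, 14+11=6, 14+16=11
a = 15: 15+4=0, 15+11=7, 15+16=12
a = 17: 17+4=2, 17+11=9, 17+16=14
A + B = {0, 1, 2, 4, 6, 7, 8, 9, 11, 12, 14, 15, 18}, so |A + B| = 13.
Verify: 13 ≥ 7? Yes ✓.

CD lower bound = 7, actual |A + B| = 13.


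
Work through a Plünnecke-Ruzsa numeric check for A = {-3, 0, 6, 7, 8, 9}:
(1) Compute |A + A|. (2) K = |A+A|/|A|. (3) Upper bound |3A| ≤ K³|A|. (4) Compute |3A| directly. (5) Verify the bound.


|A| = 6.
Step 1: Compute A + A by enumerating all 36 pairs.
A + A = {-6, -3, 0, 3, 4, 5, 6, 7, 8, 9, 12, 13, 14, 15, 16, 17, 18}, so |A + A| = 17.
Step 2: Doubling constant K = |A + A|/|A| = 17/6 = 17/6 ≈ 2.8333.
Step 3: Plünnecke-Ruzsa gives |3A| ≤ K³·|A| = (2.8333)³ · 6 ≈ 136.4722.
Step 4: Compute 3A = A + A + A directly by enumerating all triples (a,b,c) ∈ A³; |3A| = 31.
Step 5: Check 31 ≤ 136.4722? Yes ✓.

K = 17/6, Plünnecke-Ruzsa bound K³|A| ≈ 136.4722, |3A| = 31, inequality holds.


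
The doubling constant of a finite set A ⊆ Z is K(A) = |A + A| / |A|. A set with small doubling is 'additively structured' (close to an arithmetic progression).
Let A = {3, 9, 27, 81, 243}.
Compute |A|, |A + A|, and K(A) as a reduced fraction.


|A| = 5.
Compute A + A by enumerating all 25 pairs.
A + A = {6, 12, 18, 30, 36, 54, 84, 90, 108, 162, 246, 252, 270, 324, 486}, so |A + A| = 15.
K = |A + A| / |A| = 15/5 = 3/1 ≈ 3.0000.
Reference: AP of size 5 gives K = 9/5 ≈ 1.8000; a fully generic set of size 5 gives K ≈ 3.0000.

|A| = 5, |A + A| = 15, K = 15/5 = 3/1.


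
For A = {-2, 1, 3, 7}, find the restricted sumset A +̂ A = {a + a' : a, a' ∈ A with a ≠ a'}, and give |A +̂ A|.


Restricted sumset: A +̂ A = {a + a' : a ∈ A, a' ∈ A, a ≠ a'}.
Equivalently, take A + A and drop any sum 2a that is achievable ONLY as a + a for a ∈ A (i.e. sums representable only with equal summands).
Enumerate pairs (a, a') with a < a' (symmetric, so each unordered pair gives one sum; this covers all a ≠ a'):
  -2 + 1 = -1
  -2 + 3 = 1
  -2 + 7 = 5
  1 + 3 = 4
  1 + 7 = 8
  3 + 7 = 10
Collected distinct sums: {-1, 1, 4, 5, 8, 10}
|A +̂ A| = 6
(Reference bound: |A +̂ A| ≥ 2|A| - 3 for |A| ≥ 2, with |A| = 4 giving ≥ 5.)

|A +̂ A| = 6


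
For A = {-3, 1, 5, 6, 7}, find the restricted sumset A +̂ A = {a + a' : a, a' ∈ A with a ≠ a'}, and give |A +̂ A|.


Restricted sumset: A +̂ A = {a + a' : a ∈ A, a' ∈ A, a ≠ a'}.
Equivalently, take A + A and drop any sum 2a that is achievable ONLY as a + a for a ∈ A (i.e. sums representable only with equal summands).
Enumerate pairs (a, a') with a < a' (symmetric, so each unordered pair gives one sum; this covers all a ≠ a'):
  -3 + 1 = -2
  -3 + 5 = 2
  -3 + 6 = 3
  -3 + 7 = 4
  1 + 5 = 6
  1 + 6 = 7
  1 + 7 = 8
  5 + 6 = 11
  5 + 7 = 12
  6 + 7 = 13
Collected distinct sums: {-2, 2, 3, 4, 6, 7, 8, 11, 12, 13}
|A +̂ A| = 10
(Reference bound: |A +̂ A| ≥ 2|A| - 3 for |A| ≥ 2, with |A| = 5 giving ≥ 7.)

|A +̂ A| = 10


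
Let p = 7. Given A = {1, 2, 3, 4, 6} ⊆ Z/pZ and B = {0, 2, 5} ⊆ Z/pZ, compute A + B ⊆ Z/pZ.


Work in Z/7Z: reduce every sum a + b modulo 7.
Enumerate all 15 pairs:
a = 1: 1+0=1, 1+2=3, 1+5=6
a = 2: 2+0=2, 2+2=4, 2+5=0
a = 3: 3+0=3, 3+2=5, 3+5=1
a = 4: 4+0=4, 4+2=6, 4+5=2
a = 6: 6+0=6, 6+2=1, 6+5=4
Distinct residues collected: {0, 1, 2, 3, 4, 5, 6}
|A + B| = 7 (out of 7 total residues).

A + B = {0, 1, 2, 3, 4, 5, 6}


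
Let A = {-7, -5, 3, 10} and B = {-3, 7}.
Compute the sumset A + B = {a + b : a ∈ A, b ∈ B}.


A + B = {a + b : a ∈ A, b ∈ B}.
Enumerate all |A|·|B| = 4·2 = 8 pairs (a, b) and collect distinct sums.
a = -7: -7+-3=-10, -7+7=0
a = -5: -5+-3=-8, -5+7=2
a = 3: 3+-3=0, 3+7=10
a = 10: 10+-3=7, 10+7=17
Collecting distinct sums: A + B = {-10, -8, 0, 2, 7, 10, 17}
|A + B| = 7

A + B = {-10, -8, 0, 2, 7, 10, 17}


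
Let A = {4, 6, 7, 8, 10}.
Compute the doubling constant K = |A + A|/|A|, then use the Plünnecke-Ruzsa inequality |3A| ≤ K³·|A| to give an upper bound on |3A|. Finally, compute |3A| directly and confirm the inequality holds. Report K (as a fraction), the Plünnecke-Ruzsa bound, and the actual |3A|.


|A| = 5.
Step 1: Compute A + A by enumerating all 25 pairs.
A + A = {8, 10, 11, 12, 13, 14, 15, 16, 17, 18, 20}, so |A + A| = 11.
Step 2: Doubling constant K = |A + A|/|A| = 11/5 = 11/5 ≈ 2.2000.
Step 3: Plünnecke-Ruzsa gives |3A| ≤ K³·|A| = (2.2000)³ · 5 ≈ 53.2400.
Step 4: Compute 3A = A + A + A directly by enumerating all triples (a,b,c) ∈ A³; |3A| = 17.
Step 5: Check 17 ≤ 53.2400? Yes ✓.

K = 11/5, Plünnecke-Ruzsa bound K³|A| ≈ 53.2400, |3A| = 17, inequality holds.


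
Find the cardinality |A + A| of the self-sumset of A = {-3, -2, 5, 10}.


A + A = {a + a' : a, a' ∈ A}; |A| = 4.
General bounds: 2|A| - 1 ≤ |A + A| ≤ |A|(|A|+1)/2, i.e. 7 ≤ |A + A| ≤ 10.
Lower bound 2|A|-1 is attained iff A is an arithmetic progression.
Enumerate sums a + a' for a ≤ a' (symmetric, so this suffices):
a = -3: -3+-3=-6, -3+-2=-5, -3+5=2, -3+10=7
a = -2: -2+-2=-4, -2+5=3, -2+10=8
a = 5: 5+5=10, 5+10=15
a = 10: 10+10=20
Distinct sums: {-6, -5, -4, 2, 3, 7, 8, 10, 15, 20}
|A + A| = 10

|A + A| = 10


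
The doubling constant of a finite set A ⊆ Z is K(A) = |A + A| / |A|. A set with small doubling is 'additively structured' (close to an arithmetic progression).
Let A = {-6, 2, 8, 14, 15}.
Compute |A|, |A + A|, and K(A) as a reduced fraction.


|A| = 5.
Compute A + A by enumerating all 25 pairs.
A + A = {-12, -4, 2, 4, 8, 9, 10, 16, 17, 22, 23, 28, 29, 30}, so |A + A| = 14.
K = |A + A| / |A| = 14/5 (already in lowest terms) ≈ 2.8000.
Reference: AP of size 5 gives K = 9/5 ≈ 1.8000; a fully generic set of size 5 gives K ≈ 3.0000.

|A| = 5, |A + A| = 14, K = 14/5.


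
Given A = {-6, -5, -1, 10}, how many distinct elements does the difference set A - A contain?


A - A = {a - a' : a, a' ∈ A}; |A| = 4.
Bounds: 2|A|-1 ≤ |A - A| ≤ |A|² - |A| + 1, i.e. 7 ≤ |A - A| ≤ 13.
Note: 0 ∈ A - A always (from a - a). The set is symmetric: if d ∈ A - A then -d ∈ A - A.
Enumerate nonzero differences d = a - a' with a > a' (then include -d):
Positive differences: {1, 4, 5, 11, 15, 16}
Full difference set: {0} ∪ (positive diffs) ∪ (negative diffs).
|A - A| = 1 + 2·6 = 13 (matches direct enumeration: 13).

|A - A| = 13


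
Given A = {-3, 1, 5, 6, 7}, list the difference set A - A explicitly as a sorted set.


A - A = {a - a' : a, a' ∈ A}.
Compute a - a' for each ordered pair (a, a'):
a = -3: -3--3=0, -3-1=-4, -3-5=-8, -3-6=-9, -3-7=-10
a = 1: 1--3=4, 1-1=0, 1-5=-4, 1-6=-5, 1-7=-6
a = 5: 5--3=8, 5-1=4, 5-5=0, 5-6=-1, 5-7=-2
a = 6: 6--3=9, 6-1=5, 6-5=1, 6-6=0, 6-7=-1
a = 7: 7--3=10, 7-1=6, 7-5=2, 7-6=1, 7-7=0
Collecting distinct values (and noting 0 appears from a-a):
A - A = {-10, -9, -8, -6, -5, -4, -2, -1, 0, 1, 2, 4, 5, 6, 8, 9, 10}
|A - A| = 17

A - A = {-10, -9, -8, -6, -5, -4, -2, -1, 0, 1, 2, 4, 5, 6, 8, 9, 10}


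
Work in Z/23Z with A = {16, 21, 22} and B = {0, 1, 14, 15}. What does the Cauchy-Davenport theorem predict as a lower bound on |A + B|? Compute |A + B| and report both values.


Cauchy-Davenport: |A + B| ≥ min(p, |A| + |B| - 1) for A, B nonempty in Z/pZ.
|A| = 3, |B| = 4, p = 23.
CD lower bound = min(23, 3 + 4 - 1) = min(23, 6) = 6.
Compute A + B mod 23 directly:
a = 16: 16+0=16, 16+1=17, 16+14=7, 16+15=8
a = 21: 21+0=21, 21+1=22, 21+14=12, 21+15=13
a = 22: 22+0=22, 22+1=0, 22+14=13, 22+15=14
A + B = {0, 7, 8, 12, 13, 14, 16, 17, 21, 22}, so |A + B| = 10.
Verify: 10 ≥ 6? Yes ✓.

CD lower bound = 6, actual |A + B| = 10.


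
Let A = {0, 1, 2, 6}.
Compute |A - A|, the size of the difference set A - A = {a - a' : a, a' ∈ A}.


A - A = {a - a' : a, a' ∈ A}; |A| = 4.
Bounds: 2|A|-1 ≤ |A - A| ≤ |A|² - |A| + 1, i.e. 7 ≤ |A - A| ≤ 13.
Note: 0 ∈ A - A always (from a - a). The set is symmetric: if d ∈ A - A then -d ∈ A - A.
Enumerate nonzero differences d = a - a' with a > a' (then include -d):
Positive differences: {1, 2, 4, 5, 6}
Full difference set: {0} ∪ (positive diffs) ∪ (negative diffs).
|A - A| = 1 + 2·5 = 11 (matches direct enumeration: 11).

|A - A| = 11


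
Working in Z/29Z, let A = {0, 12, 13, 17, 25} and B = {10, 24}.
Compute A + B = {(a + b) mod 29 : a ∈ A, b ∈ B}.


Work in Z/29Z: reduce every sum a + b modulo 29.
Enumerate all 10 pairs:
a = 0: 0+10=10, 0+24=24
a = 12: 12+10=22, 12+24=7
a = 13: 13+10=23, 13+24=8
a = 17: 17+10=27, 17+24=12
a = 25: 25+10=6, 25+24=20
Distinct residues collected: {6, 7, 8, 10, 12, 20, 22, 23, 24, 27}
|A + B| = 10 (out of 29 total residues).

A + B = {6, 7, 8, 10, 12, 20, 22, 23, 24, 27}


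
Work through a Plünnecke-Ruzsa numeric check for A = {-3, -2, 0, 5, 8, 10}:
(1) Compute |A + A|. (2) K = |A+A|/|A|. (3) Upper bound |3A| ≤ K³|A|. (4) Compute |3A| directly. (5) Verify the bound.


|A| = 6.
Step 1: Compute A + A by enumerating all 36 pairs.
A + A = {-6, -5, -4, -3, -2, 0, 2, 3, 5, 6, 7, 8, 10, 13, 15, 16, 18, 20}, so |A + A| = 18.
Step 2: Doubling constant K = |A + A|/|A| = 18/6 = 18/6 ≈ 3.0000.
Step 3: Plünnecke-Ruzsa gives |3A| ≤ K³·|A| = (3.0000)³ · 6 ≈ 162.0000.
Step 4: Compute 3A = A + A + A directly by enumerating all triples (a,b,c) ∈ A³; |3A| = 35.
Step 5: Check 35 ≤ 162.0000? Yes ✓.

K = 18/6, Plünnecke-Ruzsa bound K³|A| ≈ 162.0000, |3A| = 35, inequality holds.


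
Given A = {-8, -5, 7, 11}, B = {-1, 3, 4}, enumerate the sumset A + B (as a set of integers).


A + B = {a + b : a ∈ A, b ∈ B}.
Enumerate all |A|·|B| = 4·3 = 12 pairs (a, b) and collect distinct sums.
a = -8: -8+-1=-9, -8+3=-5, -8+4=-4
a = -5: -5+-1=-6, -5+3=-2, -5+4=-1
a = 7: 7+-1=6, 7+3=10, 7+4=11
a = 11: 11+-1=10, 11+3=14, 11+4=15
Collecting distinct sums: A + B = {-9, -6, -5, -4, -2, -1, 6, 10, 11, 14, 15}
|A + B| = 11

A + B = {-9, -6, -5, -4, -2, -1, 6, 10, 11, 14, 15}


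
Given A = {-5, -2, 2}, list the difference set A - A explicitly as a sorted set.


A - A = {a - a' : a, a' ∈ A}.
Compute a - a' for each ordered pair (a, a'):
a = -5: -5--5=0, -5--2=-3, -5-2=-7
a = -2: -2--5=3, -2--2=0, -2-2=-4
a = 2: 2--5=7, 2--2=4, 2-2=0
Collecting distinct values (and noting 0 appears from a-a):
A - A = {-7, -4, -3, 0, 3, 4, 7}
|A - A| = 7

A - A = {-7, -4, -3, 0, 3, 4, 7}


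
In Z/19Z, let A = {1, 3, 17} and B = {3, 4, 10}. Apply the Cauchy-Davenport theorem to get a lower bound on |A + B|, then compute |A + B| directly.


Cauchy-Davenport: |A + B| ≥ min(p, |A| + |B| - 1) for A, B nonempty in Z/pZ.
|A| = 3, |B| = 3, p = 19.
CD lower bound = min(19, 3 + 3 - 1) = min(19, 5) = 5.
Compute A + B mod 19 directly:
a = 1: 1+3=4, 1+4=5, 1+10=11
a = 3: 3+3=6, 3+4=7, 3+10=13
a = 17: 17+3=1, 17+4=2, 17+10=8
A + B = {1, 2, 4, 5, 6, 7, 8, 11, 13}, so |A + B| = 9.
Verify: 9 ≥ 5? Yes ✓.

CD lower bound = 5, actual |A + B| = 9.


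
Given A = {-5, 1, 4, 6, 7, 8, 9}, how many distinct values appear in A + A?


A + A = {a + a' : a, a' ∈ A}; |A| = 7.
General bounds: 2|A| - 1 ≤ |A + A| ≤ |A|(|A|+1)/2, i.e. 13 ≤ |A + A| ≤ 28.
Lower bound 2|A|-1 is attained iff A is an arithmetic progression.
Enumerate sums a + a' for a ≤ a' (symmetric, so this suffices):
a = -5: -5+-5=-10, -5+1=-4, -5+4=-1, -5+6=1, -5+7=2, -5+8=3, -5+9=4
a = 1: 1+1=2, 1+4=5, 1+6=7, 1+7=8, 1+8=9, 1+9=10
a = 4: 4+4=8, 4+6=10, 4+7=11, 4+8=12, 4+9=13
a = 6: 6+6=12, 6+7=13, 6+8=14, 6+9=15
a = 7: 7+7=14, 7+8=15, 7+9=16
a = 8: 8+8=16, 8+9=17
a = 9: 9+9=18
Distinct sums: {-10, -4, -1, 1, 2, 3, 4, 5, 7, 8, 9, 10, 11, 12, 13, 14, 15, 16, 17, 18}
|A + A| = 20

|A + A| = 20


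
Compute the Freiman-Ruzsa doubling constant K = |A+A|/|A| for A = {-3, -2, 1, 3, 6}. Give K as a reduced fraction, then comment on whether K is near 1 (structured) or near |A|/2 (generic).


|A| = 5.
Compute A + A by enumerating all 25 pairs.
A + A = {-6, -5, -4, -2, -1, 0, 1, 2, 3, 4, 6, 7, 9, 12}, so |A + A| = 14.
K = |A + A| / |A| = 14/5 (already in lowest terms) ≈ 2.8000.
Reference: AP of size 5 gives K = 9/5 ≈ 1.8000; a fully generic set of size 5 gives K ≈ 3.0000.

|A| = 5, |A + A| = 14, K = 14/5.


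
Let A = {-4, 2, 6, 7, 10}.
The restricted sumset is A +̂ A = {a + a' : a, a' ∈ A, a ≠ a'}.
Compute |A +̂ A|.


Restricted sumset: A +̂ A = {a + a' : a ∈ A, a' ∈ A, a ≠ a'}.
Equivalently, take A + A and drop any sum 2a that is achievable ONLY as a + a for a ∈ A (i.e. sums representable only with equal summands).
Enumerate pairs (a, a') with a < a' (symmetric, so each unordered pair gives one sum; this covers all a ≠ a'):
  -4 + 2 = -2
  -4 + 6 = 2
  -4 + 7 = 3
  -4 + 10 = 6
  2 + 6 = 8
  2 + 7 = 9
  2 + 10 = 12
  6 + 7 = 13
  6 + 10 = 16
  7 + 10 = 17
Collected distinct sums: {-2, 2, 3, 6, 8, 9, 12, 13, 16, 17}
|A +̂ A| = 10
(Reference bound: |A +̂ A| ≥ 2|A| - 3 for |A| ≥ 2, with |A| = 5 giving ≥ 7.)

|A +̂ A| = 10


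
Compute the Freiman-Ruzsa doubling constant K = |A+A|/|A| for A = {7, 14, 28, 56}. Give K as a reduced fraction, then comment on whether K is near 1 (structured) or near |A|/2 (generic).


|A| = 4.
Compute A + A by enumerating all 16 pairs.
A + A = {14, 21, 28, 35, 42, 56, 63, 70, 84, 112}, so |A + A| = 10.
K = |A + A| / |A| = 10/4 = 5/2 ≈ 2.5000.
Reference: AP of size 4 gives K = 7/4 ≈ 1.7500; a fully generic set of size 4 gives K ≈ 2.5000.

|A| = 4, |A + A| = 10, K = 10/4 = 5/2.


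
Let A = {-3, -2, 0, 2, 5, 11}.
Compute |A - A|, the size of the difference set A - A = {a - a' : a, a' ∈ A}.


A - A = {a - a' : a, a' ∈ A}; |A| = 6.
Bounds: 2|A|-1 ≤ |A - A| ≤ |A|² - |A| + 1, i.e. 11 ≤ |A - A| ≤ 31.
Note: 0 ∈ A - A always (from a - a). The set is symmetric: if d ∈ A - A then -d ∈ A - A.
Enumerate nonzero differences d = a - a' with a > a' (then include -d):
Positive differences: {1, 2, 3, 4, 5, 6, 7, 8, 9, 11, 13, 14}
Full difference set: {0} ∪ (positive diffs) ∪ (negative diffs).
|A - A| = 1 + 2·12 = 25 (matches direct enumeration: 25).

|A - A| = 25


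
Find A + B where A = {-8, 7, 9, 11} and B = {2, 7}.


A + B = {a + b : a ∈ A, b ∈ B}.
Enumerate all |A|·|B| = 4·2 = 8 pairs (a, b) and collect distinct sums.
a = -8: -8+2=-6, -8+7=-1
a = 7: 7+2=9, 7+7=14
a = 9: 9+2=11, 9+7=16
a = 11: 11+2=13, 11+7=18
Collecting distinct sums: A + B = {-6, -1, 9, 11, 13, 14, 16, 18}
|A + B| = 8

A + B = {-6, -1, 9, 11, 13, 14, 16, 18}


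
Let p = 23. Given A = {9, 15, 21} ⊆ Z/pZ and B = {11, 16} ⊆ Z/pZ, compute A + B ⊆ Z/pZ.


Work in Z/23Z: reduce every sum a + b modulo 23.
Enumerate all 6 pairs:
a = 9: 9+11=20, 9+16=2
a = 15: 15+11=3, 15+16=8
a = 21: 21+11=9, 21+16=14
Distinct residues collected: {2, 3, 8, 9, 14, 20}
|A + B| = 6 (out of 23 total residues).

A + B = {2, 3, 8, 9, 14, 20}


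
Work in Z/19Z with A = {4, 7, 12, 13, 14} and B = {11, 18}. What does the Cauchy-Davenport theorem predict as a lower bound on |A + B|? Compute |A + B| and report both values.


Cauchy-Davenport: |A + B| ≥ min(p, |A| + |B| - 1) for A, B nonempty in Z/pZ.
|A| = 5, |B| = 2, p = 19.
CD lower bound = min(19, 5 + 2 - 1) = min(19, 6) = 6.
Compute A + B mod 19 directly:
a = 4: 4+11=15, 4+18=3
a = 7: 7+11=18, 7+18=6
a = 12: 12+11=4, 12+18=11
a = 13: 13+11=5, 13+18=12
a = 14: 14+11=6, 14+18=13
A + B = {3, 4, 5, 6, 11, 12, 13, 15, 18}, so |A + B| = 9.
Verify: 9 ≥ 6? Yes ✓.

CD lower bound = 6, actual |A + B| = 9.


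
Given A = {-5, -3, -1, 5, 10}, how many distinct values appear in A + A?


A + A = {a + a' : a, a' ∈ A}; |A| = 5.
General bounds: 2|A| - 1 ≤ |A + A| ≤ |A|(|A|+1)/2, i.e. 9 ≤ |A + A| ≤ 15.
Lower bound 2|A|-1 is attained iff A is an arithmetic progression.
Enumerate sums a + a' for a ≤ a' (symmetric, so this suffices):
a = -5: -5+-5=-10, -5+-3=-8, -5+-1=-6, -5+5=0, -5+10=5
a = -3: -3+-3=-6, -3+-1=-4, -3+5=2, -3+10=7
a = -1: -1+-1=-2, -1+5=4, -1+10=9
a = 5: 5+5=10, 5+10=15
a = 10: 10+10=20
Distinct sums: {-10, -8, -6, -4, -2, 0, 2, 4, 5, 7, 9, 10, 15, 20}
|A + A| = 14

|A + A| = 14


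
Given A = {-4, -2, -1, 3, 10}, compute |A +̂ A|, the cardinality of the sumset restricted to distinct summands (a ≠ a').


Restricted sumset: A +̂ A = {a + a' : a ∈ A, a' ∈ A, a ≠ a'}.
Equivalently, take A + A and drop any sum 2a that is achievable ONLY as a + a for a ∈ A (i.e. sums representable only with equal summands).
Enumerate pairs (a, a') with a < a' (symmetric, so each unordered pair gives one sum; this covers all a ≠ a'):
  -4 + -2 = -6
  -4 + -1 = -5
  -4 + 3 = -1
  -4 + 10 = 6
  -2 + -1 = -3
  -2 + 3 = 1
  -2 + 10 = 8
  -1 + 3 = 2
  -1 + 10 = 9
  3 + 10 = 13
Collected distinct sums: {-6, -5, -3, -1, 1, 2, 6, 8, 9, 13}
|A +̂ A| = 10
(Reference bound: |A +̂ A| ≥ 2|A| - 3 for |A| ≥ 2, with |A| = 5 giving ≥ 7.)

|A +̂ A| = 10


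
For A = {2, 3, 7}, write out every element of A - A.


A - A = {a - a' : a, a' ∈ A}.
Compute a - a' for each ordered pair (a, a'):
a = 2: 2-2=0, 2-3=-1, 2-7=-5
a = 3: 3-2=1, 3-3=0, 3-7=-4
a = 7: 7-2=5, 7-3=4, 7-7=0
Collecting distinct values (and noting 0 appears from a-a):
A - A = {-5, -4, -1, 0, 1, 4, 5}
|A - A| = 7

A - A = {-5, -4, -1, 0, 1, 4, 5}


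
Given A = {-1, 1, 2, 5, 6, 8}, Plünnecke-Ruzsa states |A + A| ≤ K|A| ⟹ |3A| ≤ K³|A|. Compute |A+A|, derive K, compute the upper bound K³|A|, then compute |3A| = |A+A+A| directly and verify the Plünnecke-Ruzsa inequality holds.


|A| = 6.
Step 1: Compute A + A by enumerating all 36 pairs.
A + A = {-2, 0, 1, 2, 3, 4, 5, 6, 7, 8, 9, 10, 11, 12, 13, 14, 16}, so |A + A| = 17.
Step 2: Doubling constant K = |A + A|/|A| = 17/6 = 17/6 ≈ 2.8333.
Step 3: Plünnecke-Ruzsa gives |3A| ≤ K³·|A| = (2.8333)³ · 6 ≈ 136.4722.
Step 4: Compute 3A = A + A + A directly by enumerating all triples (a,b,c) ∈ A³; |3A| = 26.
Step 5: Check 26 ≤ 136.4722? Yes ✓.

K = 17/6, Plünnecke-Ruzsa bound K³|A| ≈ 136.4722, |3A| = 26, inequality holds.


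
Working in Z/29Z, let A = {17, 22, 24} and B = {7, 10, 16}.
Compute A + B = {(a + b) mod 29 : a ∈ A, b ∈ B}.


Work in Z/29Z: reduce every sum a + b modulo 29.
Enumerate all 9 pairs:
a = 17: 17+7=24, 17+10=27, 17+16=4
a = 22: 22+7=0, 22+10=3, 22+16=9
a = 24: 24+7=2, 24+10=5, 24+16=11
Distinct residues collected: {0, 2, 3, 4, 5, 9, 11, 24, 27}
|A + B| = 9 (out of 29 total residues).

A + B = {0, 2, 3, 4, 5, 9, 11, 24, 27}


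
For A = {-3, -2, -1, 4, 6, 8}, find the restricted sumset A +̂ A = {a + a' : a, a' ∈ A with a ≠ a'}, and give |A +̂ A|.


Restricted sumset: A +̂ A = {a + a' : a ∈ A, a' ∈ A, a ≠ a'}.
Equivalently, take A + A and drop any sum 2a that is achievable ONLY as a + a for a ∈ A (i.e. sums representable only with equal summands).
Enumerate pairs (a, a') with a < a' (symmetric, so each unordered pair gives one sum; this covers all a ≠ a'):
  -3 + -2 = -5
  -3 + -1 = -4
  -3 + 4 = 1
  -3 + 6 = 3
  -3 + 8 = 5
  -2 + -1 = -3
  -2 + 4 = 2
  -2 + 6 = 4
  -2 + 8 = 6
  -1 + 4 = 3
  -1 + 6 = 5
  -1 + 8 = 7
  4 + 6 = 10
  4 + 8 = 12
  6 + 8 = 14
Collected distinct sums: {-5, -4, -3, 1, 2, 3, 4, 5, 6, 7, 10, 12, 14}
|A +̂ A| = 13
(Reference bound: |A +̂ A| ≥ 2|A| - 3 for |A| ≥ 2, with |A| = 6 giving ≥ 9.)

|A +̂ A| = 13


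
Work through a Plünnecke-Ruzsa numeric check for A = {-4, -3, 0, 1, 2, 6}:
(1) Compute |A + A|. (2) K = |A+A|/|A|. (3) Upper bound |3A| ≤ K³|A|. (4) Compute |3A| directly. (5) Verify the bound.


|A| = 6.
Step 1: Compute A + A by enumerating all 36 pairs.
A + A = {-8, -7, -6, -4, -3, -2, -1, 0, 1, 2, 3, 4, 6, 7, 8, 12}, so |A + A| = 16.
Step 2: Doubling constant K = |A + A|/|A| = 16/6 = 16/6 ≈ 2.6667.
Step 3: Plünnecke-Ruzsa gives |3A| ≤ K³·|A| = (2.6667)³ · 6 ≈ 113.7778.
Step 4: Compute 3A = A + A + A directly by enumerating all triples (a,b,c) ∈ A³; |3A| = 27.
Step 5: Check 27 ≤ 113.7778? Yes ✓.

K = 16/6, Plünnecke-Ruzsa bound K³|A| ≈ 113.7778, |3A| = 27, inequality holds.


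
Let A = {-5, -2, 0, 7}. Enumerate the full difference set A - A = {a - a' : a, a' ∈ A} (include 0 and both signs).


A - A = {a - a' : a, a' ∈ A}.
Compute a - a' for each ordered pair (a, a'):
a = -5: -5--5=0, -5--2=-3, -5-0=-5, -5-7=-12
a = -2: -2--5=3, -2--2=0, -2-0=-2, -2-7=-9
a = 0: 0--5=5, 0--2=2, 0-0=0, 0-7=-7
a = 7: 7--5=12, 7--2=9, 7-0=7, 7-7=0
Collecting distinct values (and noting 0 appears from a-a):
A - A = {-12, -9, -7, -5, -3, -2, 0, 2, 3, 5, 7, 9, 12}
|A - A| = 13

A - A = {-12, -9, -7, -5, -3, -2, 0, 2, 3, 5, 7, 9, 12}


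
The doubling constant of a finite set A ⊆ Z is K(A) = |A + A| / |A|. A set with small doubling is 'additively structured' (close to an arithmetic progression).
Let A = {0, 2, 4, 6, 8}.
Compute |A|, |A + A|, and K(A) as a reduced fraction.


|A| = 5.
Compute A + A by enumerating all 25 pairs.
A + A = {0, 2, 4, 6, 8, 10, 12, 14, 16}, so |A + A| = 9.
K = |A + A| / |A| = 9/5 (already in lowest terms) ≈ 1.8000.
Reference: AP of size 5 gives K = 9/5 ≈ 1.8000; a fully generic set of size 5 gives K ≈ 3.0000.

|A| = 5, |A + A| = 9, K = 9/5.


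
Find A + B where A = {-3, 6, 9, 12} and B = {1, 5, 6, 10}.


A + B = {a + b : a ∈ A, b ∈ B}.
Enumerate all |A|·|B| = 4·4 = 16 pairs (a, b) and collect distinct sums.
a = -3: -3+1=-2, -3+5=2, -3+6=3, -3+10=7
a = 6: 6+1=7, 6+5=11, 6+6=12, 6+10=16
a = 9: 9+1=10, 9+5=14, 9+6=15, 9+10=19
a = 12: 12+1=13, 12+5=17, 12+6=18, 12+10=22
Collecting distinct sums: A + B = {-2, 2, 3, 7, 10, 11, 12, 13, 14, 15, 16, 17, 18, 19, 22}
|A + B| = 15

A + B = {-2, 2, 3, 7, 10, 11, 12, 13, 14, 15, 16, 17, 18, 19, 22}


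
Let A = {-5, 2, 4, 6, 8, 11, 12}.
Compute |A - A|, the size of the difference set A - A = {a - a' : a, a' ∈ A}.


A - A = {a - a' : a, a' ∈ A}; |A| = 7.
Bounds: 2|A|-1 ≤ |A - A| ≤ |A|² - |A| + 1, i.e. 13 ≤ |A - A| ≤ 43.
Note: 0 ∈ A - A always (from a - a). The set is symmetric: if d ∈ A - A then -d ∈ A - A.
Enumerate nonzero differences d = a - a' with a > a' (then include -d):
Positive differences: {1, 2, 3, 4, 5, 6, 7, 8, 9, 10, 11, 13, 16, 17}
Full difference set: {0} ∪ (positive diffs) ∪ (negative diffs).
|A - A| = 1 + 2·14 = 29 (matches direct enumeration: 29).

|A - A| = 29


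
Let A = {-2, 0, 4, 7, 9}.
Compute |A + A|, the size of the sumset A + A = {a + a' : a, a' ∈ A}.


A + A = {a + a' : a, a' ∈ A}; |A| = 5.
General bounds: 2|A| - 1 ≤ |A + A| ≤ |A|(|A|+1)/2, i.e. 9 ≤ |A + A| ≤ 15.
Lower bound 2|A|-1 is attained iff A is an arithmetic progression.
Enumerate sums a + a' for a ≤ a' (symmetric, so this suffices):
a = -2: -2+-2=-4, -2+0=-2, -2+4=2, -2+7=5, -2+9=7
a = 0: 0+0=0, 0+4=4, 0+7=7, 0+9=9
a = 4: 4+4=8, 4+7=11, 4+9=13
a = 7: 7+7=14, 7+9=16
a = 9: 9+9=18
Distinct sums: {-4, -2, 0, 2, 4, 5, 7, 8, 9, 11, 13, 14, 16, 18}
|A + A| = 14

|A + A| = 14


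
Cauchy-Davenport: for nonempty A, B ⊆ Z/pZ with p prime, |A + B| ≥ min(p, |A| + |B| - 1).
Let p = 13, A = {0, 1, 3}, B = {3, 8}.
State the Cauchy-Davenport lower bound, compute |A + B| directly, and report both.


Cauchy-Davenport: |A + B| ≥ min(p, |A| + |B| - 1) for A, B nonempty in Z/pZ.
|A| = 3, |B| = 2, p = 13.
CD lower bound = min(13, 3 + 2 - 1) = min(13, 4) = 4.
Compute A + B mod 13 directly:
a = 0: 0+3=3, 0+8=8
a = 1: 1+3=4, 1+8=9
a = 3: 3+3=6, 3+8=11
A + B = {3, 4, 6, 8, 9, 11}, so |A + B| = 6.
Verify: 6 ≥ 4? Yes ✓.

CD lower bound = 4, actual |A + B| = 6.


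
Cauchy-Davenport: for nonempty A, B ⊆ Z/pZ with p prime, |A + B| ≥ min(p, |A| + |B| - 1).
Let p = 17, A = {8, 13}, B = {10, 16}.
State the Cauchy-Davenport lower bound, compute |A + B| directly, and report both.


Cauchy-Davenport: |A + B| ≥ min(p, |A| + |B| - 1) for A, B nonempty in Z/pZ.
|A| = 2, |B| = 2, p = 17.
CD lower bound = min(17, 2 + 2 - 1) = min(17, 3) = 3.
Compute A + B mod 17 directly:
a = 8: 8+10=1, 8+16=7
a = 13: 13+10=6, 13+16=12
A + B = {1, 6, 7, 12}, so |A + B| = 4.
Verify: 4 ≥ 3? Yes ✓.

CD lower bound = 3, actual |A + B| = 4.


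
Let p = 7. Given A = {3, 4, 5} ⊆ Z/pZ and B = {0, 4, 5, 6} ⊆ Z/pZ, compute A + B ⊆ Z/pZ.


Work in Z/7Z: reduce every sum a + b modulo 7.
Enumerate all 12 pairs:
a = 3: 3+0=3, 3+4=0, 3+5=1, 3+6=2
a = 4: 4+0=4, 4+4=1, 4+5=2, 4+6=3
a = 5: 5+0=5, 5+4=2, 5+5=3, 5+6=4
Distinct residues collected: {0, 1, 2, 3, 4, 5}
|A + B| = 6 (out of 7 total residues).

A + B = {0, 1, 2, 3, 4, 5}


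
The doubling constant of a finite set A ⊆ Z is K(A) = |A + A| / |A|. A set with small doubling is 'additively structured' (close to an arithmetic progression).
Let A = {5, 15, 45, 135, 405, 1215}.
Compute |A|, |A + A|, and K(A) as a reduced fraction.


|A| = 6.
Compute A + A by enumerating all 36 pairs.
A + A = {10, 20, 30, 50, 60, 90, 140, 150, 180, 270, 410, 420, 450, 540, 810, 1220, 1230, 1260, 1350, 1620, 2430}, so |A + A| = 21.
K = |A + A| / |A| = 21/6 = 7/2 ≈ 3.5000.
Reference: AP of size 6 gives K = 11/6 ≈ 1.8333; a fully generic set of size 6 gives K ≈ 3.5000.

|A| = 6, |A + A| = 21, K = 21/6 = 7/2.


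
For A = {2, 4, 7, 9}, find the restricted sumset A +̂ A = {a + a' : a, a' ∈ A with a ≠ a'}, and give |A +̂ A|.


Restricted sumset: A +̂ A = {a + a' : a ∈ A, a' ∈ A, a ≠ a'}.
Equivalently, take A + A and drop any sum 2a that is achievable ONLY as a + a for a ∈ A (i.e. sums representable only with equal summands).
Enumerate pairs (a, a') with a < a' (symmetric, so each unordered pair gives one sum; this covers all a ≠ a'):
  2 + 4 = 6
  2 + 7 = 9
  2 + 9 = 11
  4 + 7 = 11
  4 + 9 = 13
  7 + 9 = 16
Collected distinct sums: {6, 9, 11, 13, 16}
|A +̂ A| = 5
(Reference bound: |A +̂ A| ≥ 2|A| - 3 for |A| ≥ 2, with |A| = 4 giving ≥ 5.)

|A +̂ A| = 5


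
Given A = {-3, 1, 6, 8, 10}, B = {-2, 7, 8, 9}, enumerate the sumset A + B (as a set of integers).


A + B = {a + b : a ∈ A, b ∈ B}.
Enumerate all |A|·|B| = 5·4 = 20 pairs (a, b) and collect distinct sums.
a = -3: -3+-2=-5, -3+7=4, -3+8=5, -3+9=6
a = 1: 1+-2=-1, 1+7=8, 1+8=9, 1+9=10
a = 6: 6+-2=4, 6+7=13, 6+8=14, 6+9=15
a = 8: 8+-2=6, 8+7=15, 8+8=16, 8+9=17
a = 10: 10+-2=8, 10+7=17, 10+8=18, 10+9=19
Collecting distinct sums: A + B = {-5, -1, 4, 5, 6, 8, 9, 10, 13, 14, 15, 16, 17, 18, 19}
|A + B| = 15

A + B = {-5, -1, 4, 5, 6, 8, 9, 10, 13, 14, 15, 16, 17, 18, 19}


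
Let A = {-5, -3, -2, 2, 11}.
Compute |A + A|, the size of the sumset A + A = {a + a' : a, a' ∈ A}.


A + A = {a + a' : a, a' ∈ A}; |A| = 5.
General bounds: 2|A| - 1 ≤ |A + A| ≤ |A|(|A|+1)/2, i.e. 9 ≤ |A + A| ≤ 15.
Lower bound 2|A|-1 is attained iff A is an arithmetic progression.
Enumerate sums a + a' for a ≤ a' (symmetric, so this suffices):
a = -5: -5+-5=-10, -5+-3=-8, -5+-2=-7, -5+2=-3, -5+11=6
a = -3: -3+-3=-6, -3+-2=-5, -3+2=-1, -3+11=8
a = -2: -2+-2=-4, -2+2=0, -2+11=9
a = 2: 2+2=4, 2+11=13
a = 11: 11+11=22
Distinct sums: {-10, -8, -7, -6, -5, -4, -3, -1, 0, 4, 6, 8, 9, 13, 22}
|A + A| = 15

|A + A| = 15


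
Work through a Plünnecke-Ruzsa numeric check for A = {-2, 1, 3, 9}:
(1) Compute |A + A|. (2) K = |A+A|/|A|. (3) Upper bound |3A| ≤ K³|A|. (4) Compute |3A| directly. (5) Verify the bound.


|A| = 4.
Step 1: Compute A + A by enumerating all 16 pairs.
A + A = {-4, -1, 1, 2, 4, 6, 7, 10, 12, 18}, so |A + A| = 10.
Step 2: Doubling constant K = |A + A|/|A| = 10/4 = 10/4 ≈ 2.5000.
Step 3: Plünnecke-Ruzsa gives |3A| ≤ K³·|A| = (2.5000)³ · 4 ≈ 62.5000.
Step 4: Compute 3A = A + A + A directly by enumerating all triples (a,b,c) ∈ A³; |3A| = 19.
Step 5: Check 19 ≤ 62.5000? Yes ✓.

K = 10/4, Plünnecke-Ruzsa bound K³|A| ≈ 62.5000, |3A| = 19, inequality holds.


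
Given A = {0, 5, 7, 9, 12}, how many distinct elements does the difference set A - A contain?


A - A = {a - a' : a, a' ∈ A}; |A| = 5.
Bounds: 2|A|-1 ≤ |A - A| ≤ |A|² - |A| + 1, i.e. 9 ≤ |A - A| ≤ 21.
Note: 0 ∈ A - A always (from a - a). The set is symmetric: if d ∈ A - A then -d ∈ A - A.
Enumerate nonzero differences d = a - a' with a > a' (then include -d):
Positive differences: {2, 3, 4, 5, 7, 9, 12}
Full difference set: {0} ∪ (positive diffs) ∪ (negative diffs).
|A - A| = 1 + 2·7 = 15 (matches direct enumeration: 15).

|A - A| = 15


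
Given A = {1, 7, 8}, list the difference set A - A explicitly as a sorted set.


A - A = {a - a' : a, a' ∈ A}.
Compute a - a' for each ordered pair (a, a'):
a = 1: 1-1=0, 1-7=-6, 1-8=-7
a = 7: 7-1=6, 7-7=0, 7-8=-1
a = 8: 8-1=7, 8-7=1, 8-8=0
Collecting distinct values (and noting 0 appears from a-a):
A - A = {-7, -6, -1, 0, 1, 6, 7}
|A - A| = 7

A - A = {-7, -6, -1, 0, 1, 6, 7}


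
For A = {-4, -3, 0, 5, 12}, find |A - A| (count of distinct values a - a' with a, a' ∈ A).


A - A = {a - a' : a, a' ∈ A}; |A| = 5.
Bounds: 2|A|-1 ≤ |A - A| ≤ |A|² - |A| + 1, i.e. 9 ≤ |A - A| ≤ 21.
Note: 0 ∈ A - A always (from a - a). The set is symmetric: if d ∈ A - A then -d ∈ A - A.
Enumerate nonzero differences d = a - a' with a > a' (then include -d):
Positive differences: {1, 3, 4, 5, 7, 8, 9, 12, 15, 16}
Full difference set: {0} ∪ (positive diffs) ∪ (negative diffs).
|A - A| = 1 + 2·10 = 21 (matches direct enumeration: 21).

|A - A| = 21


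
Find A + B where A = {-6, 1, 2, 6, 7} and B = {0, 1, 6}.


A + B = {a + b : a ∈ A, b ∈ B}.
Enumerate all |A|·|B| = 5·3 = 15 pairs (a, b) and collect distinct sums.
a = -6: -6+0=-6, -6+1=-5, -6+6=0
a = 1: 1+0=1, 1+1=2, 1+6=7
a = 2: 2+0=2, 2+1=3, 2+6=8
a = 6: 6+0=6, 6+1=7, 6+6=12
a = 7: 7+0=7, 7+1=8, 7+6=13
Collecting distinct sums: A + B = {-6, -5, 0, 1, 2, 3, 6, 7, 8, 12, 13}
|A + B| = 11

A + B = {-6, -5, 0, 1, 2, 3, 6, 7, 8, 12, 13}


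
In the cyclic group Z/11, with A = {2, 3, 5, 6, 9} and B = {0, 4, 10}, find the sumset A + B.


Work in Z/11Z: reduce every sum a + b modulo 11.
Enumerate all 15 pairs:
a = 2: 2+0=2, 2+4=6, 2+10=1
a = 3: 3+0=3, 3+4=7, 3+10=2
a = 5: 5+0=5, 5+4=9, 5+10=4
a = 6: 6+0=6, 6+4=10, 6+10=5
a = 9: 9+0=9, 9+4=2, 9+10=8
Distinct residues collected: {1, 2, 3, 4, 5, 6, 7, 8, 9, 10}
|A + B| = 10 (out of 11 total residues).

A + B = {1, 2, 3, 4, 5, 6, 7, 8, 9, 10}


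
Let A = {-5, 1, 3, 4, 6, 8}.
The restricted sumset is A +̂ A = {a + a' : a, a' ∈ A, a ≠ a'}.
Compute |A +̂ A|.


Restricted sumset: A +̂ A = {a + a' : a ∈ A, a' ∈ A, a ≠ a'}.
Equivalently, take A + A and drop any sum 2a that is achievable ONLY as a + a for a ∈ A (i.e. sums representable only with equal summands).
Enumerate pairs (a, a') with a < a' (symmetric, so each unordered pair gives one sum; this covers all a ≠ a'):
  -5 + 1 = -4
  -5 + 3 = -2
  -5 + 4 = -1
  -5 + 6 = 1
  -5 + 8 = 3
  1 + 3 = 4
  1 + 4 = 5
  1 + 6 = 7
  1 + 8 = 9
  3 + 4 = 7
  3 + 6 = 9
  3 + 8 = 11
  4 + 6 = 10
  4 + 8 = 12
  6 + 8 = 14
Collected distinct sums: {-4, -2, -1, 1, 3, 4, 5, 7, 9, 10, 11, 12, 14}
|A +̂ A| = 13
(Reference bound: |A +̂ A| ≥ 2|A| - 3 for |A| ≥ 2, with |A| = 6 giving ≥ 9.)

|A +̂ A| = 13


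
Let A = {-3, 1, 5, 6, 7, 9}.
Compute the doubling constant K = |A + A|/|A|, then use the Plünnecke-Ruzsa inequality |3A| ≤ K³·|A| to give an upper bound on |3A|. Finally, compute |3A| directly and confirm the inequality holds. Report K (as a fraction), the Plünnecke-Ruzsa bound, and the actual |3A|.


|A| = 6.
Step 1: Compute A + A by enumerating all 36 pairs.
A + A = {-6, -2, 2, 3, 4, 6, 7, 8, 10, 11, 12, 13, 14, 15, 16, 18}, so |A + A| = 16.
Step 2: Doubling constant K = |A + A|/|A| = 16/6 = 16/6 ≈ 2.6667.
Step 3: Plünnecke-Ruzsa gives |3A| ≤ K³·|A| = (2.6667)³ · 6 ≈ 113.7778.
Step 4: Compute 3A = A + A + A directly by enumerating all triples (a,b,c) ∈ A³; |3A| = 28.
Step 5: Check 28 ≤ 113.7778? Yes ✓.

K = 16/6, Plünnecke-Ruzsa bound K³|A| ≈ 113.7778, |3A| = 28, inequality holds.


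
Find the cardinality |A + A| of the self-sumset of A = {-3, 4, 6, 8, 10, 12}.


A + A = {a + a' : a, a' ∈ A}; |A| = 6.
General bounds: 2|A| - 1 ≤ |A + A| ≤ |A|(|A|+1)/2, i.e. 11 ≤ |A + A| ≤ 21.
Lower bound 2|A|-1 is attained iff A is an arithmetic progression.
Enumerate sums a + a' for a ≤ a' (symmetric, so this suffices):
a = -3: -3+-3=-6, -3+4=1, -3+6=3, -3+8=5, -3+10=7, -3+12=9
a = 4: 4+4=8, 4+6=10, 4+8=12, 4+10=14, 4+12=16
a = 6: 6+6=12, 6+8=14, 6+10=16, 6+12=18
a = 8: 8+8=16, 8+10=18, 8+12=20
a = 10: 10+10=20, 10+12=22
a = 12: 12+12=24
Distinct sums: {-6, 1, 3, 5, 7, 8, 9, 10, 12, 14, 16, 18, 20, 22, 24}
|A + A| = 15

|A + A| = 15


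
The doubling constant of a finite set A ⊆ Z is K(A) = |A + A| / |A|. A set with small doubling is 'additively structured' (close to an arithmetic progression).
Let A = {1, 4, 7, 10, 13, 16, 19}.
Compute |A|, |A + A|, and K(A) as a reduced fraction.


|A| = 7.
Compute A + A by enumerating all 49 pairs.
A + A = {2, 5, 8, 11, 14, 17, 20, 23, 26, 29, 32, 35, 38}, so |A + A| = 13.
K = |A + A| / |A| = 13/7 (already in lowest terms) ≈ 1.8571.
Reference: AP of size 7 gives K = 13/7 ≈ 1.8571; a fully generic set of size 7 gives K ≈ 4.0000.

|A| = 7, |A + A| = 13, K = 13/7.
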